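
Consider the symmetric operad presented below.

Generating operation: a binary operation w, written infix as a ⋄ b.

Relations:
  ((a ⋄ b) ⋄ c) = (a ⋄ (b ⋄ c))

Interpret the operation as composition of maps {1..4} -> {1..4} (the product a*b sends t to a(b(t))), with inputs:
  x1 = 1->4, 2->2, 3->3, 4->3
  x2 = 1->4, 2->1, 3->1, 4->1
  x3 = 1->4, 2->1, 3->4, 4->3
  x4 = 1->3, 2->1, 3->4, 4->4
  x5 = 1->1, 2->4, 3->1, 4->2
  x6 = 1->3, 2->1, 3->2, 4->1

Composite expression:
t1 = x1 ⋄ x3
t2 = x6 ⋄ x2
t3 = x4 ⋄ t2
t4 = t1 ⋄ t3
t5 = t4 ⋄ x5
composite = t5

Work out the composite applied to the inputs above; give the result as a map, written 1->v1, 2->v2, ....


1->3, 2->3, 3->3, 4->3

(x1 ⋄ x3) = 1->3, 2->4, 3->3, 4->3
(x6 ⋄ x2) = 1->1, 2->3, 3->3, 4->3
(x4 ⋄ (x6 ⋄ x2)) = 1->3, 2->4, 3->4, 4->4
((x1 ⋄ x3) ⋄ (x4 ⋄ (x6 ⋄ x2))) = 1->3, 2->3, 3->3, 4->3
(((x1 ⋄ x3) ⋄ (x4 ⋄ (x6 ⋄ x2))) ⋄ x5) = 1->3, 2->3, 3->3, 4->3


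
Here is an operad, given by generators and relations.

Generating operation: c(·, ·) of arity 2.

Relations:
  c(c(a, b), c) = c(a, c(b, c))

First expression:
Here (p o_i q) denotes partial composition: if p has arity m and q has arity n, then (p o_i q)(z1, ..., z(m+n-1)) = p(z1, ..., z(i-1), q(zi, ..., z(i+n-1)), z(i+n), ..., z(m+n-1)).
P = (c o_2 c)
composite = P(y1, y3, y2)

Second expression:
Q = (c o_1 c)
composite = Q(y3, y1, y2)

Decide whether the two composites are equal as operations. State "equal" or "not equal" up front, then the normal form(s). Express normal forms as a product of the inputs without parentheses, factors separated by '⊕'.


not equal: they reduce to y1 ⊕ y3 ⊕ y2 and y3 ⊕ y1 ⊕ y2

The first composite normalizes to y1 ⊕ y3 ⊕ y2
The second composite normalizes to y3 ⊕ y1 ⊕ y2
No match — not equal.


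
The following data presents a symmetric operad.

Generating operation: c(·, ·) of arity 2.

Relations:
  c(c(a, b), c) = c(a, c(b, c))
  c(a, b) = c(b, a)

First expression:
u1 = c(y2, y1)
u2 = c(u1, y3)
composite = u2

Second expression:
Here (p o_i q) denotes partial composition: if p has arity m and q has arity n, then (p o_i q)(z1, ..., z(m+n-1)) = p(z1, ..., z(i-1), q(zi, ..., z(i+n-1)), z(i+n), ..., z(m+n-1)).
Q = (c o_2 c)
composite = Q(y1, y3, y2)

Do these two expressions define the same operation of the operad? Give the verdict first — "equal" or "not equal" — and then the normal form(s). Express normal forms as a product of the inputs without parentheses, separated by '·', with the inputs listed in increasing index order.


equal; both compose to y1 · y2 · y3


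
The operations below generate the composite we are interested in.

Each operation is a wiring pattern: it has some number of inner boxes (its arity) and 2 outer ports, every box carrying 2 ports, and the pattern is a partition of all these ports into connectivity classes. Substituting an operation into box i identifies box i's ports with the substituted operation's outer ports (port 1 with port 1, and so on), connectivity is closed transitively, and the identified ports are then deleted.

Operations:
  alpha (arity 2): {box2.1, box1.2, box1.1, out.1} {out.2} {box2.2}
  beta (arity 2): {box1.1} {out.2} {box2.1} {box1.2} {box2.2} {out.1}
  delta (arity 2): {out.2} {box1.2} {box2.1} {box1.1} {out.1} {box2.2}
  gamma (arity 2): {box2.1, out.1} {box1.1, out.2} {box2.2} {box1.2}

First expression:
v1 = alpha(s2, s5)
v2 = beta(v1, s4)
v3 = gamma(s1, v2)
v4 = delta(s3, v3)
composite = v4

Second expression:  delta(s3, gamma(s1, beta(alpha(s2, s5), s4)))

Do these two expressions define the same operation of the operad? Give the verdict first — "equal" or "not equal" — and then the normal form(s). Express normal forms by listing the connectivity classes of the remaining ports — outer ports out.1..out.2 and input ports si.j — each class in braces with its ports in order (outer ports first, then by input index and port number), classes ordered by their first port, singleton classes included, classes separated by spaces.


The first composite normalizes to {out.1} {out.2} {s1.1} {s1.2} {s2.1, s2.2, s5.1} {s3.1} {s3.2} {s4.1} {s4.2} {s5.2}
The second composite normalizes to {out.1} {out.2} {s1.1} {s1.2} {s2.1, s2.2, s5.1} {s3.1} {s3.2} {s4.1} {s4.2} {s5.2}
Both agree, so they are equal.

equal; the common form is {out.1} {out.2} {s1.1} {s1.2} {s2.1, s2.2, s5.1} {s3.1} {s3.2} {s4.1} {s4.2} {s5.2}


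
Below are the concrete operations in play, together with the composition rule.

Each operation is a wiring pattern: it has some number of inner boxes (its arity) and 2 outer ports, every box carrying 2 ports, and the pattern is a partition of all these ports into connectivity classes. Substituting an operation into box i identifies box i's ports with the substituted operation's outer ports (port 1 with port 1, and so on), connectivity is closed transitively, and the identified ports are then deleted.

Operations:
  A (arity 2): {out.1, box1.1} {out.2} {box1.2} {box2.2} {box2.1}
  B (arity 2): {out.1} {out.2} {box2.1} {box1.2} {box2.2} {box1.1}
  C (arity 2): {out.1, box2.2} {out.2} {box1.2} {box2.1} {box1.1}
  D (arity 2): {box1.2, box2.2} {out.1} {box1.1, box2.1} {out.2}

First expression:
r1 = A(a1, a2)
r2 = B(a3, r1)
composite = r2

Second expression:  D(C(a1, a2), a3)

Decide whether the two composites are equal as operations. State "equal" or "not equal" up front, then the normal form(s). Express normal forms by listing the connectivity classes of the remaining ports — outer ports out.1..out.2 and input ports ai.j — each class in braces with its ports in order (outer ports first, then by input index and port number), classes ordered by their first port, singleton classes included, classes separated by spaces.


not equal; first: {out.1} {out.2} {a1.1} {a1.2} {a2.1} {a2.2} {a3.1} {a3.2}; second: {out.1} {out.2} {a1.1} {a1.2} {a2.1} {a2.2, a3.1} {a3.2}

The first composite normalizes to {out.1} {out.2} {a1.1} {a1.2} {a2.1} {a2.2} {a3.1} {a3.2}
The second composite normalizes to {out.1} {out.2} {a1.1} {a1.2} {a2.1} {a2.2, a3.1} {a3.2}
Distinct normal forms: not equal.


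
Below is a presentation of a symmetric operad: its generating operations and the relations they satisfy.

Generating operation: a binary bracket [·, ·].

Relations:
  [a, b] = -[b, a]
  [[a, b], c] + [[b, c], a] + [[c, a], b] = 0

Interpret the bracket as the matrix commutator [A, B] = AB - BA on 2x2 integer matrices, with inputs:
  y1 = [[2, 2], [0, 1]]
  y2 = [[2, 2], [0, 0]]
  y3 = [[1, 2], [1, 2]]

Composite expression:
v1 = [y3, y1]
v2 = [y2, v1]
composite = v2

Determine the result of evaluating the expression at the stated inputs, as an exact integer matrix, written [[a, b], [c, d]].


[[2, 0], [-2, -2]]

[y3, y1] = [[-2, -4], [1, 2]]
[y2, [y3, y1]] = [[2, 0], [-2, -2]]


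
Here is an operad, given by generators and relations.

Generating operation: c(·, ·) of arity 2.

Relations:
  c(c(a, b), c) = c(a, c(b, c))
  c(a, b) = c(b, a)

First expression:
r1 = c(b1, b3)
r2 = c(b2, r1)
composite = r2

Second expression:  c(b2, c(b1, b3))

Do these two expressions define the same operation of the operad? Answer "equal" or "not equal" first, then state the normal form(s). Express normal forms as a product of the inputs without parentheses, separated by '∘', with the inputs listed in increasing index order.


In normal form, the first expression is b1 ∘ b2 ∘ b3
In normal form, the second expression is b1 ∘ b2 ∘ b3
Both agree, so they are equal.

equal — both sides give b1 ∘ b2 ∘ b3


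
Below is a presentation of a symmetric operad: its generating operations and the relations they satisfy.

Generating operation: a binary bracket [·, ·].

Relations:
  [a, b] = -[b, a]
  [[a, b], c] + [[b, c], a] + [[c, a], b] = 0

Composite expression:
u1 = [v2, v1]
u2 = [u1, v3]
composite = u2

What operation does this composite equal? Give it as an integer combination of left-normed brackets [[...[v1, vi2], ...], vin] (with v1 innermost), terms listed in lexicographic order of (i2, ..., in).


-[[v1, v2], v3]


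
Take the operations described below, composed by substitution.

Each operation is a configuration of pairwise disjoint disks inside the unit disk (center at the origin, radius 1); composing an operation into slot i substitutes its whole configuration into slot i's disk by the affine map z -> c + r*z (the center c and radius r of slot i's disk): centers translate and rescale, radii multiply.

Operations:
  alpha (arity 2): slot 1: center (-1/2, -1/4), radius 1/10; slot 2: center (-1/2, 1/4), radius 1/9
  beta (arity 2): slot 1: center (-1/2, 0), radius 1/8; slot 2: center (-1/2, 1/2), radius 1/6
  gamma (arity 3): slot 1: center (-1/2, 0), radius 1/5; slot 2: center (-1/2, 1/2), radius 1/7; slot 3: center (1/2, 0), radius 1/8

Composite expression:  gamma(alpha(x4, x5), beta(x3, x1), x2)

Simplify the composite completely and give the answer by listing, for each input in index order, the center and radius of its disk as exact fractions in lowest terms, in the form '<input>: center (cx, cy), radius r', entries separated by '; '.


x1: center (-4/7, 4/7), radius 1/42; x2: center (1/2, 0), radius 1/8; x3: center (-4/7, 1/2), radius 1/56; x4: center (-3/5, -1/20), radius 1/50; x5: center (-3/5, 1/20), radius 1/45

Follow each x-input down from gamma: c' goes to c + r*c', radius to r*r'.
input x4: applying the 2 nested substitutions gives center (-3/5, -1/20), radius 1/50
input x5: applying the 2 nested substitutions gives center (-3/5, 1/20), radius 1/45
input x3: applying the 2 nested substitutions gives center (-4/7, 1/2), radius 1/56
input x1: applying the 2 nested substitutions gives center (-4/7, 4/7), radius 1/42
input x2: applying the 1 nested substitution gives center (1/2, 0), radius 1/8


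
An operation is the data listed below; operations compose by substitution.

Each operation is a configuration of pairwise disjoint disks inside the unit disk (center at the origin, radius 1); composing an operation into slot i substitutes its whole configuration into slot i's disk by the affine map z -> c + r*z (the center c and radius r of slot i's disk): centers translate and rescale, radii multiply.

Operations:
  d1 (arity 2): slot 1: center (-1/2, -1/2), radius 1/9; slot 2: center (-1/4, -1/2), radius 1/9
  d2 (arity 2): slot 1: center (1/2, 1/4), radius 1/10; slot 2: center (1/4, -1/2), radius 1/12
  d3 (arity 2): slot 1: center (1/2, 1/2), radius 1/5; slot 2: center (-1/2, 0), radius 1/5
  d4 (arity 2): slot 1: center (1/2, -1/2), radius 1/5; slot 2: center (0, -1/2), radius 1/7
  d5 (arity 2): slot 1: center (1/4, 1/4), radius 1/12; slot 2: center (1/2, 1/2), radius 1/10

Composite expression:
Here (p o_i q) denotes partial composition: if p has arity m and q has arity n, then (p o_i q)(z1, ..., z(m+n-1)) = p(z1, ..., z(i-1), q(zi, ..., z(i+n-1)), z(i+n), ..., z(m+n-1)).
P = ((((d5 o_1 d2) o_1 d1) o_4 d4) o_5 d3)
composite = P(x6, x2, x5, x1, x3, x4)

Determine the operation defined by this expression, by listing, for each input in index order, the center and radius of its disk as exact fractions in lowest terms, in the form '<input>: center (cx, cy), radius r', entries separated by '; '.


x1: center (11/20, 9/20), radius 1/50; x2: center (139/480, 4/15), radius 1/1080; x3: center (71/140, 16/35), radius 1/350; x4: center (69/140, 9/20), radius 1/350; x5: center (13/48, 5/24), radius 1/144; x6: center (23/80, 4/15), radius 1/1080


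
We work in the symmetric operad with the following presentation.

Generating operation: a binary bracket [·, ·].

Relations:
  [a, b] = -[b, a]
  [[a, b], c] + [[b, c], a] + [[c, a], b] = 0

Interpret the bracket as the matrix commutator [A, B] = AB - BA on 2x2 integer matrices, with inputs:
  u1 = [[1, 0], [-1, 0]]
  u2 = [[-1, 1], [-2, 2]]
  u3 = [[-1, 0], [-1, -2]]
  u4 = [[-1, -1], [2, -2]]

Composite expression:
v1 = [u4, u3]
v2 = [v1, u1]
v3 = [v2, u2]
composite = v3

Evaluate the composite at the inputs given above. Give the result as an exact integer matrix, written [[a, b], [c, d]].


[[-3, -5], [-19, 3]]

[u4, u3] = [[1, 1], [3, -1]]
[[u4, u3], u1] = [[-1, -1], [5, 1]]
[[[u4, u3], u1], u2] = [[-3, -5], [-19, 3]]


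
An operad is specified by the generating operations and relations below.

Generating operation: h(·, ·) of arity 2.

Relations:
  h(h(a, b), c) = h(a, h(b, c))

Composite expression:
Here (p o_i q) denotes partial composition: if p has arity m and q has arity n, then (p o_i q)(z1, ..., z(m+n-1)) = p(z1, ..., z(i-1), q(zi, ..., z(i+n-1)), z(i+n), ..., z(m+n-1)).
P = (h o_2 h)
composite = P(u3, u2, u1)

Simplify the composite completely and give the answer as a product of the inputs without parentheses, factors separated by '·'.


u3 · u2 · u1

The h-tree's shape is irrelevant; the u-reading-order decides.
h(u2, u1) collapses to u2 · u1
h(u3, h(u2, u1)) collapses to u3 · u2 · u1


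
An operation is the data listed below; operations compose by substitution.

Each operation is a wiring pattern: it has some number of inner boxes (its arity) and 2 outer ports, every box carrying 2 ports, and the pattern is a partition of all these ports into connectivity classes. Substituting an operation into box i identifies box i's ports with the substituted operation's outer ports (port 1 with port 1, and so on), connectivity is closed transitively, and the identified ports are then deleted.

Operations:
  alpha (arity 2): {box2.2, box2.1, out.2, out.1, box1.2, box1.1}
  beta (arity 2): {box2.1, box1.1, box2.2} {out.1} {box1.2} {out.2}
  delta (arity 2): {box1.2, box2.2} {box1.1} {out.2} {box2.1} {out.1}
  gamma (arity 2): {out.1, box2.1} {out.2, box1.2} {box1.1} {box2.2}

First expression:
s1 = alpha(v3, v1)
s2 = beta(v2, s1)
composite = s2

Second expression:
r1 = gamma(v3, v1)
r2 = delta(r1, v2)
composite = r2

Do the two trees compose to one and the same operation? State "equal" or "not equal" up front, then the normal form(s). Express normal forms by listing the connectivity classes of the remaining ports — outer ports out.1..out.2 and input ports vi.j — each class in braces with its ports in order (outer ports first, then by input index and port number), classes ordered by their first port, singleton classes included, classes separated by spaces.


not equal: they reduce to {out.1} {out.2} {v1.1, v1.2, v2.1, v3.1, v3.2} {v2.2} and {out.1} {out.2} {v1.1} {v1.2} {v2.1} {v2.2, v3.2} {v3.1}


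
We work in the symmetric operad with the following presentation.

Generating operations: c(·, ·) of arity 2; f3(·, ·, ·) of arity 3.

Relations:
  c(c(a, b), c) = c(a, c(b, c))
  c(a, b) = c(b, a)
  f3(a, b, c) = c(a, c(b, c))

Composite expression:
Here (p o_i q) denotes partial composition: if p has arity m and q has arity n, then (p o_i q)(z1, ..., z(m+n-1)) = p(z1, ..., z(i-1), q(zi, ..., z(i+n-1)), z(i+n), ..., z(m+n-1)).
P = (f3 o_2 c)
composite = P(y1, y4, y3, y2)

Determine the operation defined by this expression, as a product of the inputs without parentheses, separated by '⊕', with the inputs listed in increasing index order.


y1 ⊕ y2 ⊕ y3 ⊕ y4

Any arrangement under f3 is one operation, so sort the y-inputs.
c(y4, y3) linearizes to y4 ⊕ y3
f3(y1, c(y4, y3), y2) linearizes to y1 ⊕ y4 ⊕ y3 ⊕ y2
the factors in increasing index order: y1 ⊕ y2 ⊕ y3 ⊕ y4


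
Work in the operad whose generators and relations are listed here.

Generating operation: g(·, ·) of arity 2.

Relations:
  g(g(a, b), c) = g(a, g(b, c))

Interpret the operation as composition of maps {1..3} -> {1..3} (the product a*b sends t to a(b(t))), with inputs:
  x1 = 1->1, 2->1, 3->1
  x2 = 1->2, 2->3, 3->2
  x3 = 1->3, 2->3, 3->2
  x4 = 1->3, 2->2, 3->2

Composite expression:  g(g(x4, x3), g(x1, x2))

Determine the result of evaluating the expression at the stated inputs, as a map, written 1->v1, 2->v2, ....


g(x4, x3) = 1->2, 2->2, 3->2
g(x1, x2) = 1->1, 2->1, 3->1
g(g(x4, x3), g(x1, x2)) = 1->2, 2->2, 3->2

1->2, 2->2, 3->2


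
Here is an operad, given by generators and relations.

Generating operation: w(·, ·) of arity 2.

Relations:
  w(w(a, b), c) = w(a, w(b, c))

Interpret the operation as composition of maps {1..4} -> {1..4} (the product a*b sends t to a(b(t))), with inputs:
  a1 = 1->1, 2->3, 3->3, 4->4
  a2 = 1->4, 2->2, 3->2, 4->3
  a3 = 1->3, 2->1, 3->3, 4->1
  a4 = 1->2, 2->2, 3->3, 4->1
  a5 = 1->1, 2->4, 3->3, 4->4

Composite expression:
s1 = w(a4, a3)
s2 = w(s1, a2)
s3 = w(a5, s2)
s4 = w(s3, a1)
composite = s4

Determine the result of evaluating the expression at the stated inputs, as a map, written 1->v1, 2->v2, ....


w(a4, a3) = 1->3, 2->2, 3->3, 4->2
w(w(a4, a3), a2) = 1->2, 2->2, 3->2, 4->3
w(a5, w(w(a4, a3), a2)) = 1->4, 2->4, 3->4, 4->3
w(w(a5, w(w(a4, a3), a2)), a1) = 1->4, 2->4, 3->4, 4->3

1->4, 2->4, 3->4, 4->3


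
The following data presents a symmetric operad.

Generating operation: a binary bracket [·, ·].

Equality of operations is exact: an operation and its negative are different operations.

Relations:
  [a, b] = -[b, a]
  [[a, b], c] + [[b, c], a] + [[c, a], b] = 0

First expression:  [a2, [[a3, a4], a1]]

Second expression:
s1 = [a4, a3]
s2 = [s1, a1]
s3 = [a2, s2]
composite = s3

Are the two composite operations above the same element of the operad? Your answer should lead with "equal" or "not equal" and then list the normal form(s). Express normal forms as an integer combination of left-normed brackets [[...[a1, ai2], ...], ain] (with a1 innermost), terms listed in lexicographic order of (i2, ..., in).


The first composite normalizes to [[[a1, a3], a4], a2] - [[[a1, a4], a3], a2]
The second composite normalizes to -[[[a1, a3], a4], a2] + [[[a1, a4], a3], a2]
No match — not equal.

not equal — first [[[a1, a3], a4], a2] - [[[a1, a4], a3], a2], second -[[[a1, a3], a4], a2] + [[[a1, a4], a3], a2]


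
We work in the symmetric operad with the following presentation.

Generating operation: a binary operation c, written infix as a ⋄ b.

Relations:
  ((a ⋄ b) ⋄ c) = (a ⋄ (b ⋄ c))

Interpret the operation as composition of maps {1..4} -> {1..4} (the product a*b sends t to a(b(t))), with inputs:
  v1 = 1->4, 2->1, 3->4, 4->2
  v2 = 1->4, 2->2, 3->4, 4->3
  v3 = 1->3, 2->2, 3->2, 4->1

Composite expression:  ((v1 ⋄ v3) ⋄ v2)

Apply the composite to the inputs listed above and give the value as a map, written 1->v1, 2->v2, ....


1->4, 2->1, 3->4, 4->1

(v1 ⋄ v3) = 1->4, 2->1, 3->1, 4->4
((v1 ⋄ v3) ⋄ v2) = 1->4, 2->1, 3->4, 4->1


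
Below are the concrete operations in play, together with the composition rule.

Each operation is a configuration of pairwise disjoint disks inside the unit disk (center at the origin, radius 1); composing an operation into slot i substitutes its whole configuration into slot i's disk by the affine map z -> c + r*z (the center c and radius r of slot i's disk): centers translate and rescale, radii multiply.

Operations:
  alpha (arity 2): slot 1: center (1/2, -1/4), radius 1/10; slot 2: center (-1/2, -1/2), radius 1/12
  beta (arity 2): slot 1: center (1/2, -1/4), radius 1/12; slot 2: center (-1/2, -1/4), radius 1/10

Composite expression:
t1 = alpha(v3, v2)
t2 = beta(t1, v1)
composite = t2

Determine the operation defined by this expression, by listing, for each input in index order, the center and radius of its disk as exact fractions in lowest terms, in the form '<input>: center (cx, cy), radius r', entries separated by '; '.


Nesting under beta composes maps z -> c + r*z down each v-path.
input v3: composing its 2 substitution steps yields center (13/24, -13/48), radius 1/120
input v2: composing its 2 substitution steps yields center (11/24, -7/24), radius 1/144
input v1: composing its 1 substitution step yields center (-1/2, -1/4), radius 1/10

v1: center (-1/2, -1/4), radius 1/10; v2: center (11/24, -7/24), radius 1/144; v3: center (13/24, -13/48), radius 1/120


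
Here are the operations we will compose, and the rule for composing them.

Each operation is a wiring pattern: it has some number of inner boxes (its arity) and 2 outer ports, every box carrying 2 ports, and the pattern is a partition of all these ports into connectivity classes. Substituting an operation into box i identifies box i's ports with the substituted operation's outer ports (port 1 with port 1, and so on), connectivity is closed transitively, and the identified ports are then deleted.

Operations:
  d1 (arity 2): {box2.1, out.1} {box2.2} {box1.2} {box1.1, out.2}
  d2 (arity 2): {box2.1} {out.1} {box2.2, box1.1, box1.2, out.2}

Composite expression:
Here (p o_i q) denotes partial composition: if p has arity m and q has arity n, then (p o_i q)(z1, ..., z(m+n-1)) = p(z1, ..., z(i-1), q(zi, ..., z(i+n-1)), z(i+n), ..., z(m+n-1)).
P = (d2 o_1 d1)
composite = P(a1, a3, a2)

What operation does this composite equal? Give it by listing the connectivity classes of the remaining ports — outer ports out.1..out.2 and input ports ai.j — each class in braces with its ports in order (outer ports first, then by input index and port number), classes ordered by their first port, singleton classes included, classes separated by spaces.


Reachability decides: close wires over d2-identified ports.
through d1, on inputs (a1, a3): {out.1, a3.1} {out.2, a1.1} {a1.2} {a3.2} (out.j = stage outer ports)
through d2, on inputs (a1, a3, a2): {out.1} {out.2, a1.1, a2.2, a3.1} {a1.2} {a2.1} {a3.2} (out.j = stage outer ports)

{out.1} {out.2, a1.1, a2.2, a3.1} {a1.2} {a2.1} {a3.2}


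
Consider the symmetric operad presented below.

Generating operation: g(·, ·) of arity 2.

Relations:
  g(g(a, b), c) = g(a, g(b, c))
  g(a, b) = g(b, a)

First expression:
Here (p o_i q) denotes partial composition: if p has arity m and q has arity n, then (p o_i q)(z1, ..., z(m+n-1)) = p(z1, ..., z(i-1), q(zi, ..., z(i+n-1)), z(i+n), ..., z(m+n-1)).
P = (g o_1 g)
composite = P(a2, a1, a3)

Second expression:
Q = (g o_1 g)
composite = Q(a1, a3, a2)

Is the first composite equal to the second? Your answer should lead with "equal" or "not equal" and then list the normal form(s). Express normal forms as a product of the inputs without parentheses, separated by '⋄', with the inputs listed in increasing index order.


equal: each reduces to a1 ⋄ a2 ⋄ a3


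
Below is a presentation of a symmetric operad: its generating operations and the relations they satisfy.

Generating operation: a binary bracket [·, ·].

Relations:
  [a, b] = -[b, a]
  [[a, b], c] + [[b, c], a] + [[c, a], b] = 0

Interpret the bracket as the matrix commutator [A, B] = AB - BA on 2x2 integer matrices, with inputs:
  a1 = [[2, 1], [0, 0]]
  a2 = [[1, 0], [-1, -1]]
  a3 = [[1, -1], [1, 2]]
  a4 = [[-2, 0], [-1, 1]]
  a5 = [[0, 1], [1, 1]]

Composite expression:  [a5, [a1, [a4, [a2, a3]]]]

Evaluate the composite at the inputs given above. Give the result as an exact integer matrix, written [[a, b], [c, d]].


[[-14, -14], [0, 14]]


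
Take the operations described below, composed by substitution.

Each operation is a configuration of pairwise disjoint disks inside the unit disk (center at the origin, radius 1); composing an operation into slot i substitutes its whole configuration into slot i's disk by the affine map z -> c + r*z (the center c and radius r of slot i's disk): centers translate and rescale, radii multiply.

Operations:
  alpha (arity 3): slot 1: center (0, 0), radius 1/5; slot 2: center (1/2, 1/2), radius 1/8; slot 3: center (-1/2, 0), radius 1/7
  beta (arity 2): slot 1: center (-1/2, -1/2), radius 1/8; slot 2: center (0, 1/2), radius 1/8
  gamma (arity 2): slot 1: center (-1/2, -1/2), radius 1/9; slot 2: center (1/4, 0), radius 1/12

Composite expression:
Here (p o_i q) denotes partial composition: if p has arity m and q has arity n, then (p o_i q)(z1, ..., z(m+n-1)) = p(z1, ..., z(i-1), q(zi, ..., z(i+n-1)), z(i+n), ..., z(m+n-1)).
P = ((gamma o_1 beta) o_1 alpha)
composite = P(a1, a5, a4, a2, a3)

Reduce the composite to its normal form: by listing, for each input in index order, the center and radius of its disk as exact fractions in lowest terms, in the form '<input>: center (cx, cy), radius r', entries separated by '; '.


a1: center (-5/9, -5/9), radius 1/360; a2: center (-1/2, -4/9), radius 1/72; a3: center (1/4, 0), radius 1/12; a4: center (-9/16, -5/9), radius 1/504; a5: center (-79/144, -79/144), radius 1/576

Only the slot chain above each a matters under gamma; compose those maps.
a1 passes through 3 substitutions, ending at center (-5/9, -5/9), radius 1/360
a5 passes through 3 substitutions, ending at center (-79/144, -79/144), radius 1/576
a4 passes through 3 substitutions, ending at center (-9/16, -5/9), radius 1/504
a2 passes through 2 substitutions, ending at center (-1/2, -4/9), radius 1/72
a3 passes through 1 substitution, ending at center (1/4, 0), radius 1/12


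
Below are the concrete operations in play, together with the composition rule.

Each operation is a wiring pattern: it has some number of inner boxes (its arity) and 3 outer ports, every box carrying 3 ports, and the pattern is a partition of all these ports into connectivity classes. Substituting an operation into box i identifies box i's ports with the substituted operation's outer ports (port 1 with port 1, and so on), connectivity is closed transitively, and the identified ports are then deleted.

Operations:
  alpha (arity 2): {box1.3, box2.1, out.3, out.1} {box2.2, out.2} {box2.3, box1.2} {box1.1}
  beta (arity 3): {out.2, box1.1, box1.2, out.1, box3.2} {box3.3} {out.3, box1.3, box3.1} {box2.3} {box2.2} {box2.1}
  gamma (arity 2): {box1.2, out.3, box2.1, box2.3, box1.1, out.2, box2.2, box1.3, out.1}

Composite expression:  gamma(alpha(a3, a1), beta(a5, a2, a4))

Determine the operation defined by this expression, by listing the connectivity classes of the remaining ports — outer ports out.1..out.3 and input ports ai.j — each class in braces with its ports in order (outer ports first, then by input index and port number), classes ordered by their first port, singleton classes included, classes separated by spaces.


{out.1, out.2, out.3, a1.1, a1.2, a3.3, a4.1, a4.2, a5.1, a5.2, a5.3} {a1.3, a3.2} {a2.1} {a2.2} {a2.3} {a3.1} {a4.3}

Two ports join when wires chain via gamma-identified ports.
composing alpha on (a3, a1), with out.j its own outer ports: {out.1, out.3, a1.1, a3.3} {out.2, a1.2} {a1.3, a3.2} {a3.1}
composing beta on (a5, a2, a4), with out.j its own outer ports: {out.1, out.2, a4.2, a5.1, a5.2} {out.3, a4.1, a5.3} {a2.1} {a2.2} {a2.3} {a4.3}
composing gamma on (a3, a1, a5, a2, a4), with out.j its own outer ports: {out.1, out.2, out.3, a1.1, a1.2, a3.3, a4.1, a4.2, a5.1, a5.2, a5.3} {a1.3, a3.2} {a2.1} {a2.2} {a2.3} {a3.1} {a4.3}


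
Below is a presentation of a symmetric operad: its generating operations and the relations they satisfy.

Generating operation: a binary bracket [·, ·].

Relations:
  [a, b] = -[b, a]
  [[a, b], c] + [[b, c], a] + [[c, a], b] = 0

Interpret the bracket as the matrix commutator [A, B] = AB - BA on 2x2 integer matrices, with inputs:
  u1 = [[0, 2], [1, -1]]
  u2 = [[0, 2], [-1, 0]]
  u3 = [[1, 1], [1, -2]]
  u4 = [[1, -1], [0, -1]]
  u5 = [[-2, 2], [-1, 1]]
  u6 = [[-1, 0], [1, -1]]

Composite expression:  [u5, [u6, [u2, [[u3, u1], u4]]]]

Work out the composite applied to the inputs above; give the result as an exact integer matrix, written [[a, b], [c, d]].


[u3, u1] = [[-1, 5], [-2, 1]]
[[u3, u1], u4] = [[-2, -8], [-4, 2]]
[u2, [[u3, u1], u4]] = [[-16, 8], [4, 16]]
[u6, [u2, [[u3, u1], u4]]] = [[-8, 0], [-32, 8]]
[u5, [u6, [u2, [[u3, u1], u4]]]] = [[-64, 32], [-80, 64]]

[[-64, 32], [-80, 64]]


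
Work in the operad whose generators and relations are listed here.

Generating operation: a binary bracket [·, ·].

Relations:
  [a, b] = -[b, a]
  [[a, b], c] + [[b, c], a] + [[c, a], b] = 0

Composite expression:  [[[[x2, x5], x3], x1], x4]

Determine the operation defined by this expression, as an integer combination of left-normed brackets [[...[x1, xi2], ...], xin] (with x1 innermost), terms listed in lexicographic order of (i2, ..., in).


-[[[[x1, x2], x5], x3], x4] + [[[[x1, x3], x2], x5], x4] - [[[[x1, x3], x5], x2], x4] + [[[[x1, x5], x2], x3], x4]

Left-normed coefficients sit on the x1-initial expansion words.
Composite bracket: [[[[x2, x5], x3], x1], x4]
Expanding via [a, b] = ab - ba: 16 signed words (2^4 = 16).
Only words starting with x1 matter:
  x1x2x5x3x4 appears with sign -1, giving the term -[[[[x1, x2], x5], x3], x4]
  x1x3x2x5x4 appears with sign +1, giving the term +[[[[x1, x3], x2], x5], x4]
  x1x3x5x2x4 appears with sign -1, giving the term -[[[[x1, x3], x5], x2], x4]
  x1x5x2x3x4 appears with sign +1, giving the term +[[[[x1, x5], x2], x3], x4]


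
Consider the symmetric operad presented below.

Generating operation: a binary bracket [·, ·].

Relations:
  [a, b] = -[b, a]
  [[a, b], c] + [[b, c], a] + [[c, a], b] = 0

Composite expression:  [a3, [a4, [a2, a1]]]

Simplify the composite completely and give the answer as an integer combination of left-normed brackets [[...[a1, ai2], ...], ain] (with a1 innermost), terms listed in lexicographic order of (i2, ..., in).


Antisymmetry and Jacobi reduce to a1-anchored left-normed brackets.
Composite bracket: [a3, [a4, [a2, a1]]]
Full expansion: 8 signed words from ab - ba (2^3 = 8).
Only words starting with a1 matter:
  word a1a2a4a3 has sign -1, contributing -[[[a1, a2], a4], a3]

-[[[a1, a2], a4], a3]


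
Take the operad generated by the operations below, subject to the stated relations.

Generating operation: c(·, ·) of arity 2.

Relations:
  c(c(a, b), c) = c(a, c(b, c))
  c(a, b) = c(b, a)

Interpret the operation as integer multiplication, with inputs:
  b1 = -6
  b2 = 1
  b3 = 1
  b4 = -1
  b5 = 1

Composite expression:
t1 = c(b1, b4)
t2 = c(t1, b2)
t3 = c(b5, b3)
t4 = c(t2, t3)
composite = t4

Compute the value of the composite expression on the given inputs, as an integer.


6


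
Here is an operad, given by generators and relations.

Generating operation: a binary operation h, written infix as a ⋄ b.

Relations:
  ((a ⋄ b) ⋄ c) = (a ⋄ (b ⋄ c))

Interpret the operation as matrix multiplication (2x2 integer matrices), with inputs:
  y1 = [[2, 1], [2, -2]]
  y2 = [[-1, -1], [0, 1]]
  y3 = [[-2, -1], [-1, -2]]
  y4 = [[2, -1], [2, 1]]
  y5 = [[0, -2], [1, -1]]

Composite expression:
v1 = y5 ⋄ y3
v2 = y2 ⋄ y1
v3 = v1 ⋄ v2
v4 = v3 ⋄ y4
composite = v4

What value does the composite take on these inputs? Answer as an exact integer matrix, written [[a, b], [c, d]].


(y5 ⋄ y3) = [[2, 4], [-1, 1]]
(y2 ⋄ y1) = [[-4, 1], [2, -2]]
((y5 ⋄ y3) ⋄ (y2 ⋄ y1)) = [[0, -6], [6, -3]]
(((y5 ⋄ y3) ⋄ (y2 ⋄ y1)) ⋄ y4) = [[-12, -6], [6, -9]]

[[-12, -6], [6, -9]]


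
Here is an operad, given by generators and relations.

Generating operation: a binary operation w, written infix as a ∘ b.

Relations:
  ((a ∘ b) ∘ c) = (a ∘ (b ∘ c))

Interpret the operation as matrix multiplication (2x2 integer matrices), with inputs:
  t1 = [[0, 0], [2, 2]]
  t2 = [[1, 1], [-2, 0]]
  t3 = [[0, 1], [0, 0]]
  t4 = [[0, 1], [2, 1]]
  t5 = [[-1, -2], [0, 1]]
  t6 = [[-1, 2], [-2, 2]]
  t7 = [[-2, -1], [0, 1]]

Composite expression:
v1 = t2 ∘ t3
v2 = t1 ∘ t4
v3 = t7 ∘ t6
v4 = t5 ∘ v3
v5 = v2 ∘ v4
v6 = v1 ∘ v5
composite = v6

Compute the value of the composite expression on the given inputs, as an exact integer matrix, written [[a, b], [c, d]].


(t2 ∘ t3) = [[0, 1], [0, -2]]
(t1 ∘ t4) = [[0, 0], [4, 4]]
(t7 ∘ t6) = [[4, -6], [-2, 2]]
(t5 ∘ (t7 ∘ t6)) = [[0, 2], [-2, 2]]
((t1 ∘ t4) ∘ (t5 ∘ (t7 ∘ t6))) = [[0, 0], [-8, 16]]
((t2 ∘ t3) ∘ ((t1 ∘ t4) ∘ (t5 ∘ (t7 ∘ t6)))) = [[-8, 16], [16, -32]]

[[-8, 16], [16, -32]]


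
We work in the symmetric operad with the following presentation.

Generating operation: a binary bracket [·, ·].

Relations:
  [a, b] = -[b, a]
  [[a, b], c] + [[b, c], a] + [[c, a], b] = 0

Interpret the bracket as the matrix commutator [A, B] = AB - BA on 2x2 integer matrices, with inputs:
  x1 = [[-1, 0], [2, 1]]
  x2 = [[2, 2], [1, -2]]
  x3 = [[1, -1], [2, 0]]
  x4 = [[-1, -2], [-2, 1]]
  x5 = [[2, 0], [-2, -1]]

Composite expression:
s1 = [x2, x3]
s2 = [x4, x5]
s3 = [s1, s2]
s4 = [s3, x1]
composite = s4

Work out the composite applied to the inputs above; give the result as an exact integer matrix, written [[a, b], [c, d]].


[[216, 216], [-496, -216]]

[x2, x3] = [[5, -6], [-7, -5]]
[x4, x5] = [[4, 6], [-10, -4]]
[[x2, x3], [x4, x5]] = [[102, 108], [44, -102]]
[[[x2, x3], [x4, x5]], x1] = [[216, 216], [-496, -216]]


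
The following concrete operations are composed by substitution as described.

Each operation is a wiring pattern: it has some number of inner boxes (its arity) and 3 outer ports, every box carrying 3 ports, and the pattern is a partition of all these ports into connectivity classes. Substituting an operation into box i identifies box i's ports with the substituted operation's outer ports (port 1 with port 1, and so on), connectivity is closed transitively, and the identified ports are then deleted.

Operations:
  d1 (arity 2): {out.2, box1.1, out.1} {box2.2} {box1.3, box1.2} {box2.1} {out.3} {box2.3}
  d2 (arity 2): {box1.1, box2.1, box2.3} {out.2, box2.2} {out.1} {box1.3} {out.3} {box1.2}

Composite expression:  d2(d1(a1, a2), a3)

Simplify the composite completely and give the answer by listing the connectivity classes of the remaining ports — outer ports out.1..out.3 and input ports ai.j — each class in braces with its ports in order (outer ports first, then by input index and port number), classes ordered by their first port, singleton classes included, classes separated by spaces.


{out.1} {out.2, a3.2} {out.3} {a1.1, a3.1, a3.3} {a1.2, a1.3} {a2.1} {a2.2} {a2.3}

Reachability decides: close wires over d2-identified ports.
d1 over (a1, a2) gives {out.1, out.2, a1.1} {out.3} {a1.2, a1.3} {a2.1} {a2.2} {a2.3}, out.j being that stage's outer ports
d2 over (a1, a2, a3) gives {out.1} {out.2, a3.2} {out.3} {a1.1, a3.1, a3.3} {a1.2, a1.3} {a2.1} {a2.2} {a2.3}, out.j being that stage's outer ports


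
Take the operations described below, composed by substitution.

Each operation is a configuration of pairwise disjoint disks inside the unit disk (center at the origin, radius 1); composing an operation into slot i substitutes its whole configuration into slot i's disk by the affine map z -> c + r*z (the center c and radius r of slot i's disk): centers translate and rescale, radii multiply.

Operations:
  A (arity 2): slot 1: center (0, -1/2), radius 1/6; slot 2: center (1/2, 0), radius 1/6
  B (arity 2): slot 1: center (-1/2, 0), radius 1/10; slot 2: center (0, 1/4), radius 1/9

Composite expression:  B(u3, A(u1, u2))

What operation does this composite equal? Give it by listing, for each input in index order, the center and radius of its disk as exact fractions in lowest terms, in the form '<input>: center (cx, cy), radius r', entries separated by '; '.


Nesting under B composes maps z -> c + r*z down each u-path.
tracing u3 down its 1-map path: center (-1/2, 0), radius 1/10
tracing u1 down its 2-map path: center (0, 7/36), radius 1/54
tracing u2 down its 2-map path: center (1/18, 1/4), radius 1/54

u1: center (0, 7/36), radius 1/54; u2: center (1/18, 1/4), radius 1/54; u3: center (-1/2, 0), radius 1/10


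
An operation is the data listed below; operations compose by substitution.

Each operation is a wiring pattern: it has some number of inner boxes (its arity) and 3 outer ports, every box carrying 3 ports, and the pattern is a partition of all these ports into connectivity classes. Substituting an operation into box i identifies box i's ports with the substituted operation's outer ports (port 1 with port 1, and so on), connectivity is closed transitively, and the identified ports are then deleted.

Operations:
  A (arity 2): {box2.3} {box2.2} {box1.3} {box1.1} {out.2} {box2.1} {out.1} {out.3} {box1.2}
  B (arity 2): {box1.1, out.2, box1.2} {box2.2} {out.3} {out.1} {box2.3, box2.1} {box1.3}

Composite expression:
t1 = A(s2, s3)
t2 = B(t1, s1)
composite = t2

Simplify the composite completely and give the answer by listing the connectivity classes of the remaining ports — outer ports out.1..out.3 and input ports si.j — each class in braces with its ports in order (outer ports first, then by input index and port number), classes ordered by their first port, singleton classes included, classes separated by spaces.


{out.1} {out.2} {out.3} {s1.1, s1.3} {s1.2} {s2.1} {s2.2} {s2.3} {s3.1} {s3.2} {s3.3}

Treat the ports identified at B as solder joints: merge, then drop.
A over (s2, s3) gives {out.1} {out.2} {out.3} {s2.1} {s2.2} {s2.3} {s3.1} {s3.2} {s3.3}, out.j being that stage's outer ports
B over (s2, s3, s1) gives {out.1} {out.2} {out.3} {s1.1, s1.3} {s1.2} {s2.1} {s2.2} {s2.3} {s3.1} {s3.2} {s3.3}, out.j being that stage's outer ports


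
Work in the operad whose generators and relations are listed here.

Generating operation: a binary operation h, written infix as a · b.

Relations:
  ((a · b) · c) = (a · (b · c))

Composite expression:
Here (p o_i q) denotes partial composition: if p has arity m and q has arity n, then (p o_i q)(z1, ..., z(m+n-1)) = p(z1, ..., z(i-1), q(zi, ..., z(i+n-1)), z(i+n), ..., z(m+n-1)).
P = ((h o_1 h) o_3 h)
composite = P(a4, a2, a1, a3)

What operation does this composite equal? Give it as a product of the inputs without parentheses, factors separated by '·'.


a4 · a2 · a1 · a3


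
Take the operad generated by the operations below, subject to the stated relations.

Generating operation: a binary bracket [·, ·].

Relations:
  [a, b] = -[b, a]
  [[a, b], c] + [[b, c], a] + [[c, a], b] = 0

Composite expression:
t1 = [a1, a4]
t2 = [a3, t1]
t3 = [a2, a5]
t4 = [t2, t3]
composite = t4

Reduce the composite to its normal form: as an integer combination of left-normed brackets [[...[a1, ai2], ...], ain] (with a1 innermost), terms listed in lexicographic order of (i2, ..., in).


-[[[[a1, a4], a3], a2], a5] + [[[[a1, a4], a3], a5], a2]

Skip Jacobi rewriting: expand, keep a1-initial words, read off terms.
Composite bracket: [[a3, [a1, a4]], [a2, a5]]
Each bracket splits as ab - ba, giving 16 signed words (2^4 = 16).
Words beginning with a1 determine it all:
  a1a4a3a2a5 (sign -1) contributes -[[[[a1, a4], a3], a2], a5]
  a1a4a3a5a2 (sign +1) contributes +[[[[a1, a4], a3], a5], a2]


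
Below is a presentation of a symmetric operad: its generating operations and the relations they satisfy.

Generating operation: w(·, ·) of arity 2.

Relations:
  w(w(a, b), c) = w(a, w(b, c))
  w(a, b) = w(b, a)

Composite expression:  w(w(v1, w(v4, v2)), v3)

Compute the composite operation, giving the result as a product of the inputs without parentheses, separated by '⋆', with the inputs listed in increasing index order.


v1 ⋆ v2 ⋆ v3 ⋆ v4

With w associative and commutative, the v-input set is all that matters.
w(v4, v2) linearizes to v4 ⋆ v2
w(v1, w(v4, v2)) linearizes to v1 ⋆ v4 ⋆ v2
w(w(v1, w(v4, v2)), v3) linearizes to v1 ⋆ v4 ⋆ v2 ⋆ v3
reordering the factors by index: v1 ⋆ v2 ⋆ v3 ⋆ v4


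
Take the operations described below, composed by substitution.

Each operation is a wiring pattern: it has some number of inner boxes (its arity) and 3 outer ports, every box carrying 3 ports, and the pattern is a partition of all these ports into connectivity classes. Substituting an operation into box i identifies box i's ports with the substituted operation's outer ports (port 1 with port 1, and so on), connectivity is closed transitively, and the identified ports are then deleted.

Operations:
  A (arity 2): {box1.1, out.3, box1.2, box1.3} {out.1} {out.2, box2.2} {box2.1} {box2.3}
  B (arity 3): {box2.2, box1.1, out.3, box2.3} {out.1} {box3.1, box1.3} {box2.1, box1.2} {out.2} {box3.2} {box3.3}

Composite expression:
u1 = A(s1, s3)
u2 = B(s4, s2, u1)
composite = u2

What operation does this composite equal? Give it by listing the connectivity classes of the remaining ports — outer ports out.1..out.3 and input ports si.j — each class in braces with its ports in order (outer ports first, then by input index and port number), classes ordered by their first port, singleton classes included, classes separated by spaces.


Connectivity passes through glued B-boundaries; trace each wire chain.
A over (s1, s3) gives {out.1} {out.2, s3.2} {out.3, s1.1, s1.2, s1.3} {s3.1} {s3.3}, out.j being that stage's outer ports
B over (s4, s2, s1, s3) gives {out.1} {out.2} {out.3, s2.2, s2.3, s4.1} {s1.1, s1.2, s1.3} {s2.1, s4.2} {s3.1} {s3.2} {s3.3} {s4.3}, out.j being that stage's outer ports

{out.1} {out.2} {out.3, s2.2, s2.3, s4.1} {s1.1, s1.2, s1.3} {s2.1, s4.2} {s3.1} {s3.2} {s3.3} {s4.3}
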